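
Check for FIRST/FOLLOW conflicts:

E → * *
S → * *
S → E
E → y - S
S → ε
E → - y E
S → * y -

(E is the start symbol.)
Nullable non-terminals: S.
FIRST sets used below: FIRST(E) = { '*', '-', 'y' }

S: nullable alternative(s) S → ε; FOLLOW(S) = { $ }
  S → * *: FIRST \ {ε} = { '*' } — disjoint from FOLLOW(S)
  S → E: FIRST \ {ε} = { '*', '-', 'y' } — disjoint from FOLLOW(S)
  S → ε: FIRST \ {ε} = { } — this is the only nullable alternative, skip
  S → * y -: FIRST \ {ε} = { '*' } — disjoint from FOLLOW(S)

E has no nullable alternative, so no FIRST/FOLLOW check is needed there.

No FIRST/FOLLOW conflicts found.

Answer: No FIRST/FOLLOW conflicts.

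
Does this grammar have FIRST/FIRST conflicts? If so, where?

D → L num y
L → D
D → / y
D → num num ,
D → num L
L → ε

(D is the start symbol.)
Yes. D → L num y / D → '/' y on { '/' }; D → L num y / D → num num ',' on { 'num' }; D → L num y / D → num L on { 'num' }; D → num num ',' / D → num L on { 'num' }

FIRST sets of the non-terminals at (or reachable through a nullable prefix from) the front of some alternative:
  FIRST(L) = { '/', 'num', ε }
  FIRST(D) = { '/', 'num' }

Productions for D:
  D → L num y: FIRST = { '/', 'num' }
  D → / y: FIRST = { '/' }
  D → num num ,: FIRST = { 'num' }
  D → num L: FIRST = { 'num' }
Productions for L:
  L → D: FIRST = { '/', 'num' }
  L → ε: FIRST = { ε }

Conflict for D: D → L num y and D → / y
  Overlap: { '/' }
Conflict for D: D → L num y and D → num num ,
  Overlap: { 'num' }
Conflict for D: D → L num y and D → num L
  Overlap: { 'num' }
Conflict for D: D → num num , and D → num L
  Overlap: { 'num' }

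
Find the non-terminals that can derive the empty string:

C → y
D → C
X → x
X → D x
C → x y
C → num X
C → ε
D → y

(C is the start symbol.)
A non-terminal is nullable if it can derive ε (the empty string): either it has an ε-production, or it has a production whose right-hand side consists entirely of nullable non-terminals.

ε-productions: C → ε
So C is immediately nullable.
D → C: every symbol on the right is nullable, so D is nullable too.
No further non-terminal can be added: every production for the remaining non-terminals contains a terminal or a non-nullable non-terminal.
Nullable = { 'C', 'D' }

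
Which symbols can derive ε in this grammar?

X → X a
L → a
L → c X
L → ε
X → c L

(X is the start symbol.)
{ 'L' }

A non-terminal is nullable if it can derive ε (the empty string): either it has an ε-production, or it has a production whose right-hand side consists entirely of nullable non-terminals.

ε-productions: L → ε
So L is immediately nullable.
No further non-terminal can be added: every production for the remaining non-terminals contains a terminal or a non-nullable non-terminal.
Nullable = { 'L' }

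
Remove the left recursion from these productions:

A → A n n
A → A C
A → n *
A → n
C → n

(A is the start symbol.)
A → n * A'
A → n A'
A' → n n A'
A' → C A'
A' → ε
C → n

A is directly left-recursive. The standard transformation for
  A → A α₁ | ... | A α_m | β₁ | ... | β_n
is
  A  → β₁ A' | ... | β_n A'
  A' → α₁ A' | ... | α_m A' | ε

A → n * becomes A → n * A'
A → n becomes A → n A'
A → A n n becomes A' → n n A'
A → A C becomes A' → C A'
Add A' → ε

Productions for other non-terminals are unchanged:
  C → n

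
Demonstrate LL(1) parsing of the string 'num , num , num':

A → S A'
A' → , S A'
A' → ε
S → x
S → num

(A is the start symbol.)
LL(1) parsing maintains a stack (initially the start symbol over $) and the input. At each step: if the stack top is a terminal, match it against the current input token; if it is a non-terminal N, replace it with the RHS of M[N, lookahead] (the unique production whose predict set contains the lookahead).

Stack is shown with the top on the left.

Stack     Input              Action
-----------------------------------
A $       num , num , num $  output A → S A'
S A' $    num , num , num $  output S → num
num A' $  num , num , num $  match 'num'
A' $      , num , num $      output A' → , S A'
, S A' $  , num , num $      match ','
S A' $    num , num $        output S → num
num A' $  num , num $        match 'num'
A' $      , num $            output A' → , S A'
, S A' $  , num $            match ','
S A' $    num $              output S → num
num A' $  num $              match 'num'
A' $      $                  output A' → ε
$         $                  accept

The string is accepted.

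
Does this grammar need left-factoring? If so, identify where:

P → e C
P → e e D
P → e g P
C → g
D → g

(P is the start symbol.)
Left-factoring is needed when two productions for the same non-terminal
share a common prefix on the right-hand side.

Productions for P:
  P → e C
  P → e e D
  P → e g P

Found common prefix 'e' in productions for P

Answer: Yes, P has productions with common prefix 'e'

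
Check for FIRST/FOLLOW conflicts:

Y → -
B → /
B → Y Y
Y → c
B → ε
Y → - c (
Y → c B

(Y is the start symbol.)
Yes. B → Y Y with FOLLOW(B) on { '-', 'c' }

Nullable non-terminals: B.
FIRST sets used below: FIRST(Y) = { '-', 'c' }

B: nullable alternative(s) B → ε; FOLLOW(B) = { $, '-', 'c' }
  B → /: FIRST \ {ε} = { '/' } — disjoint from FOLLOW(B)
  B → Y Y: FIRST \ {ε} = { '-', 'c' } — overlaps FOLLOW(B) on { '-', 'c' }: CONFLICT
  B → ε: FIRST \ {ε} = { } — this is the only nullable alternative, skip

Y has no nullable alternative, so no FIRST/FOLLOW check is needed there.

So the grammar has 1 FIRST/FOLLOW conflict (marked CONFLICT above).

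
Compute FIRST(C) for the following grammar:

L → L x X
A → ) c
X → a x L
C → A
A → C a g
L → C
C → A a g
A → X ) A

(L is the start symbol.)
{ ')', 'a' }

To compute FIRST(C), examine every production with C on the left-hand side, reading each right-hand side left to right until a non-nullable symbol is reached.

FIRST sets of the other non-terminals involved (by the same procedure, iterated to a fixed point):
  FIRST(A) = { ')', 'a' }

From C → A:
  - A is a non-terminal: add FIRST(A) \ {ε} = { ')', 'a' }
    A is not nullable, so stop
From C → A a g:
  - A is a non-terminal: add FIRST(A) \ {ε} = { ')', 'a' }
    A is not nullable, so stop

Collecting: FIRST(C) = { ')', 'a' }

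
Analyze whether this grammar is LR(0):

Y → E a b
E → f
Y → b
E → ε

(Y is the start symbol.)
No. Shift-reduce conflict between [E → .] and [E → . f]

A grammar is LR(0) if no state in the canonical LR(0) collection has:
  - both a shift item (dot before a terminal) and a complete item (shift-reduce conflict), or
  - two or more complete items (reduce-reduce conflict; the accept item [Y' → Y .] counts as a complete item here).

Augment with Y' → Y and build the canonical LR(0) collection (I0 = CLOSURE({[Y' → . Y]}), then GOTO on every symbol after a dot until no new states appear). It has 7 states:
  I0: { [E → . f], [E → .], [Y → . E a b], [Y → . b], [Y' → . Y] }  — shift, reduce
  I1: { [Y → E . a b] }  — shift
  I2: { [Y' → Y .] }  — accept
  I3: { [Y → b .] }  — reduce
  I4: { [E → f .] }  — reduce
  I5: { [Y → E a . b] }  — shift
  I6: { [Y → E a b .] }  — reduce

Conflict in state I0:
  Shift-reduce conflict between [E → .] and [E → . f]
So the grammar is NOT LR(0).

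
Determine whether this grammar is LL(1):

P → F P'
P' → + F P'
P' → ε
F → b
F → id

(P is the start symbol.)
Yes, the grammar is LL(1).

A grammar is LL(1) if for each non-terminal N with multiple productions, the predict sets of those productions are pairwise disjoint, where PREDICT(N → α) = (FIRST(α) \ {ε}) ∪ (FOLLOW(N) if α ⇒* ε).

Relevant sets:
  FOLLOW(P') = { $ }

For P':
  PREDICT(P' → '+' F P') = { '+' }
  PREDICT(P' → ε) = { $ }
For F:
  PREDICT(F → b) = { 'b' }
  PREDICT(F → id) = { 'id' }
P has a single production, so nothing to check there.

All predict sets are disjoint. The grammar IS LL(1).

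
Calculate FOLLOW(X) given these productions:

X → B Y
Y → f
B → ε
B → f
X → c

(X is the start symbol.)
X is the start symbol, so $ ∈ FOLLOW(X).
X does not occur on any right-hand side.

Taking the union: FOLLOW(X) = { $ }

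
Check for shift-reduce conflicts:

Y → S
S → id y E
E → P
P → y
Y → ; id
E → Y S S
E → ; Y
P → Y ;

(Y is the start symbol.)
Yes — I15: [Y → ; id .] vs [S → id . y E]

A shift-reduce conflict occurs when an LR(0) state has both:
  - a complete (reduce) item [A → α .] (dot at the end), and
  - a shift item [B → β . c γ] (dot before a terminal).

Augment with Y' → Y and build the canonical LR(0) collection (I0 = CLOSURE({[Y' → . Y]}), then GOTO on every symbol after a dot until no new states appear). It has 17 states:
  I0: { [S → . id y E], [Y → . ; id], [Y → . S], [Y' → . Y] }  — shift
  I1: { [Y → ; . id] }  — shift
  I2: { [Y → S .] }  — reduce
  I3: { [Y' → Y .] }  — accept
  I4: { [S → id . y E] }  — shift
  I5: { [E → . ; Y], [E → . P], [E → . Y S S], [P → . Y ;], [P → . y], [S → . id y E], [S → id y . E], [Y → . ; id], [Y → . S] }  — shift
  I6: { [E → ; . Y], [S → . id y E], [Y → . ; id], [Y → . S], [Y → ; . id] }  — shift
  I7: { [S → id y E .] }  — reduce
  I8: { [E → P .] }  — reduce
  I9: { [E → Y . S S], [P → Y . ;], [S → . id y E] }  — shift
  I10: { [P → y .] }  — reduce
  I11: { [P → Y ; .] }  — reduce
  I12: { [E → Y S . S], [S → . id y E] }  — shift
  I13: { [E → Y S S .] }  — reduce
  I14: { [E → ; Y .] }  — reduce
  I15: { [S → id . y E], [Y → ; id .] }  — shift, reduce
  I16: { [Y → ; id .] }  — reduce

I15 contains reduce item [Y → ; id .] and shift item [S → id . y E] — shift-reduce conflict.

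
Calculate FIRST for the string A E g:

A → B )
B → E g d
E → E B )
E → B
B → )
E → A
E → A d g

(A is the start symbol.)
FIRST sets of the non-terminals involved (from the grammar, by fixed-point iteration):
  FIRST(A) = { ')' }

To compute FIRST(A E g), process the symbols left to right:
Symbol A is a non-terminal. Add FIRST(A) \ {ε} = { ')' }
A is not nullable (ε ∉ FIRST(A)), so stop here.
FIRST(A E g) = { ')' }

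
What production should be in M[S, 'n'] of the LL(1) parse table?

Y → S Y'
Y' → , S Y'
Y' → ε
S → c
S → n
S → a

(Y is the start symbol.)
To find M[S, 'n'], we find productions for S where 'n' is in the predict set (PREDICT(N → α) = (FIRST(α) \ {ε}) ∪ (FOLLOW(N) if α ⇒* ε)).

S → c: PREDICT = { 'c' }
S → n: PREDICT = { 'n' }
  'n' is in predict set, so this production goes in M[S, 'n']
S → a: PREDICT = { 'a' }

M[S, 'n'] = S → n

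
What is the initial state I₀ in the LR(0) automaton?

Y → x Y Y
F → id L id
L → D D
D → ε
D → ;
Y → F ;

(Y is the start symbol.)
First, augment the grammar with Y' → Y
I₀ = CLOSURE({ [Y' → . Y] }):
  [Y' → . Y] has the dot before Y: add [Y → . x Y Y], [Y → . F ;]
  [Y → . F ;] has the dot before F: add [F → . id L id]
No further items can be added.

I₀ = { [F → . id L id], [Y → . F ;], [Y → . x Y Y], [Y' → . Y] }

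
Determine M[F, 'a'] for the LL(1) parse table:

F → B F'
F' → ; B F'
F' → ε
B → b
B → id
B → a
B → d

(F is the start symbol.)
To find M[F, 'a'], we find productions for F where 'a' is in the predict set (PREDICT(N → α) = (FIRST(α) \ {ε}) ∪ (FOLLOW(N) if α ⇒* ε)).

Relevant sets:
  FIRST(B) = { 'a', 'b', 'd', 'id' }

F → B F': PREDICT = { 'a', 'b', 'd', 'id' }
  'a' is in predict set, so this production goes in M[F, 'a']

M[F, 'a'] = F → B F'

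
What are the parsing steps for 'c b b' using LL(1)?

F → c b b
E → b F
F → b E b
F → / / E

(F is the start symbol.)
LL(1) parsing maintains a stack (initially the start symbol over $) and the input. At each step: if the stack top is a terminal, match it against the current input token; if it is a non-terminal N, replace it with the RHS of M[N, lookahead] (the unique production whose predict set contains the lookahead).

Stack is shown with the top on the left.

Stack    Input    Action
------------------------
F $      c b b $  output F → c b b
c b b $  c b b $  match 'c'
b b $    b b $    match 'b'
b $      b $      match 'b'
$        $        accept

The string is accepted.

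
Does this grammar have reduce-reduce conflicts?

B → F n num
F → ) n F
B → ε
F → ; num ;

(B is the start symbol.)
A reduce-reduce conflict occurs when an LR(0) state has two complete items [A → α .] and [B → β .] — both call for a reduction, and with no lookahead the parser cannot choose between them.

Augment with B' → B and build the canonical LR(0) collection (I0 = CLOSURE({[B' → . B]}), then GOTO on every symbol after a dot until no new states appear). It has 11 states:
  I0: { [B → . F n num], [B → .], [B' → . B], [F → . ) n F], [F → . ; num ;] }  — shift, reduce
  I1: { [F → ) . n F] }  — shift
  I2: { [F → ; . num ;] }  — shift
  I3: { [B' → B .] }  — accept
  I4: { [B → F . n num] }  — shift
  I5: { [B → F n . num] }  — shift
  I6: { [B → F n num .] }  — reduce
  I7: { [F → ; num . ;] }  — shift
  I8: { [F → ; num ; .] }  — reduce
  I9: { [F → ) n . F], [F → . ) n F], [F → . ; num ;] }  — shift
  I10: { [F → ) n F .] }  — reduce

No state contains more than one complete item.

Answer: No reduce-reduce conflicts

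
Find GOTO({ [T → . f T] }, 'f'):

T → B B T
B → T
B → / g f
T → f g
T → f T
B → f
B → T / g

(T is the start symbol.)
GOTO(I, 'f') = CLOSURE({ [A → αX.β] : [A → α.Xβ] ∈ I, X = 'f' })

Items with dot before 'f', with the dot advanced:
  [T → . f T] → [T → f . T]
Closure of the advanced items:
  [T → f . T] has the dot before T: add [T → . B B T], [T → . f g], [T → . f T]
  [T → . B B T] has the dot before B: add [B → . T], [B → . / g f], [B → . f], [B → . T / g]

GOTO = { [B → . / g f], [B → . T / g], [B → . T], [B → . f], [T → . B B T], [T → . f T], [T → . f g], [T → f . T] }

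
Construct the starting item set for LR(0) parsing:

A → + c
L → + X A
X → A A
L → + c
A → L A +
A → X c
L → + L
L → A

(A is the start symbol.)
First, augment the grammar with A' → A
I₀ = CLOSURE({ [A' → . A] }):
  [A' → . A] has the dot before A: add [A → . + c], [A → . L A +], [A → . X c]
  [A → . L A +] has the dot before L: add [L → . + X A], [L → . + c], [L → . + L], [L → . A]
  [A → . X c] has the dot before X: add [X → . A A]
No further items can be added.

I₀ = { [A → . + c], [A → . L A +], [A → . X c], [A' → . A], [L → . + L], [L → . + X A], [L → . + c], [L → . A], [X → . A A] }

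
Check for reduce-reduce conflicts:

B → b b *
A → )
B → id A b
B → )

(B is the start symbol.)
Augment with B' → B and build the canonical LR(0) collection (I0 = CLOSURE({[B' → . B]}), then GOTO on every symbol after a dot until no new states appear). It has 10 states:
  I0: { [B → . )], [B → . b b *], [B → . id A b], [B' → . B] }  — shift
  I1: { [B → ) .] }  — reduce
  I2: { [B' → B .] }  — accept
  I3: { [B → b . b *] }  — shift
  I4: { [A → . )], [B → id . A b] }  — shift
  I5: { [A → ) .] }  — reduce
  I6: { [B → id A . b] }  — shift
  I7: { [B → id A b .] }  — reduce
  I8: { [B → b b . *] }  — shift
  I9: { [B → b b * .] }  — reduce

No state contains more than one complete item.

Answer: No reduce-reduce conflicts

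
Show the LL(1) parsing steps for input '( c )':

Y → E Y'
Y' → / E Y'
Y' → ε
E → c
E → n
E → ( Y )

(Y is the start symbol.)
LL(1) parsing maintains a stack (initially the start symbol over $) and the input. At each step: if the stack top is a terminal, match it against the current input token; if it is a non-terminal N, replace it with the RHS of M[N, lookahead] (the unique production whose predict set contains the lookahead).

Stack is shown with the top on the left.

Stack        Input    Action
----------------------------
Y $          ( c ) $  output Y → E Y'
E Y' $       ( c ) $  output E → ( Y )
( Y ) Y' $   ( c ) $  match '('
Y ) Y' $     c ) $    output Y → E Y'
E Y' ) Y' $  c ) $    output E → c
c Y' ) Y' $  c ) $    match 'c'
Y' ) Y' $    ) $      output Y' → ε
) Y' $       ) $      match ')'
Y' $         $        output Y' → ε
$            $        accept

The string is accepted.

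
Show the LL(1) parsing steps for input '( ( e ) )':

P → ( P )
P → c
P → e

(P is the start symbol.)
Stack is shown with the top on the left.

Stack      Input        Action
------------------------------
P $        ( ( e ) ) $  output P → ( P )
( P ) $    ( ( e ) ) $  match '('
P ) $      ( e ) ) $    output P → ( P )
( P ) ) $  ( e ) ) $    match '('
P ) ) $    e ) ) $      output P → e
e ) ) $    e ) ) $      match 'e'
) ) $      ) ) $        match ')'
) $        ) $          match ')'
$          $            accept

The string is accepted.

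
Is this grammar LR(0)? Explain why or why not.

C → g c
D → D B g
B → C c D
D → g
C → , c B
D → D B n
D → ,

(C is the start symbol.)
No. Shift-reduce conflict between [B → C c D .] and [C → . , c B]

Augment with C' → C and build the canonical LR(0) collection (I0 = CLOSURE({[C' → . C]}), then GOTO on every symbol after a dot until no new states appear). It has 15 states:
  I0: { [C → . , c B], [C → . g c], [C' → . C] }  — shift
  I1: { [C → , . c B] }  — shift
  I2: { [C' → C .] }  — accept
  I3: { [C → g . c] }  — shift
  I4: { [C → g c .] }  — reduce
  I5: { [B → . C c D], [C → , c . B], [C → . , c B], [C → . g c] }  — shift
  I6: { [C → , c B .] }  — reduce
  I7: { [B → C . c D] }  — shift
  I8: { [B → C c . D], [D → . ,], [D → . D B g], [D → . D B n], [D → . g] }  — shift
  I9: { [D → , .] }  — reduce
  I10: { [B → . C c D], [B → C c D .], [C → . , c B], [C → . g c], [D → D . B g], [D → D . B n] }  — shift, reduce
  I11: { [D → g .] }  — reduce
  I12: { [D → D B . g], [D → D B . n] }  — shift
  I13: { [D → D B g .] }  — reduce
  I14: { [D → D B n .] }  — reduce

Conflict in state I10:
  Shift-reduce conflict between [B → C c D .] and [C → . , c B]
So the grammar is NOT LR(0).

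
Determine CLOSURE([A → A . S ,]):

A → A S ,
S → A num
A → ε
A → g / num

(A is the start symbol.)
{ [A → . A S ,], [A → . g / num], [A → .], [A → A . S ,], [S → . A num] }

To compute CLOSURE, for each item [A → α.Bβ] where B is a non-terminal, add [B → .γ] for all productions B → γ; repeat for the newly added items until nothing changes.

Start with: [A → A . S ,]
  [A → A . S ,] has the dot before S: add [S → . A num]
  [S → . A num] has the dot before A: add [A → . A S ,], [A → .], [A → . g / num]
No further items can be added.

CLOSURE = { [A → . A S ,], [A → . g / num], [A → .], [A → A . S ,], [S → . A num] }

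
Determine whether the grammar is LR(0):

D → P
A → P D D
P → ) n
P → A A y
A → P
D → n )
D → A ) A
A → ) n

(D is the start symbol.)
No. Shift-reduce conflict between [A → P .] and [A → . ) n]

A grammar is LR(0) if no state in the canonical LR(0) collection has:
  - both a shift item (dot before a terminal) and a complete item (shift-reduce conflict), or
  - two or more complete items (reduce-reduce conflict; the accept item [D' → D .] counts as a complete item here).

Augment with D' → D and build the canonical LR(0) collection (I0 = CLOSURE({[D' → . D]}), then GOTO on every symbol after a dot until no new states appear). It has 15 states:
  I0: { [A → . ) n], [A → . P D D], [A → . P], [D → . A ) A], [D → . P], [D → . n )], [D' → . D], [P → . ) n], [P → . A A y] }  — shift
  I1: { [A → ) . n], [P → ) . n] }  — shift
  I2: { [A → . ) n], [A → . P D D], [A → . P], [D → A . ) A], [P → . ) n], [P → . A A y], [P → A . A y] }  — shift
  I3: { [D' → D .] }  — accept
  I4: { [A → . ) n], [A → . P D D], [A → . P], [A → P . D D], [A → P .], [D → . A ) A], [D → . P], [D → . n )], [D → P .], [P → . ) n], [P → . A A y] }  — shift, 2 reduces
  I5: { [D → n . )] }  — shift
  I6: { [D → n ) .] }  — reduce
  I7: { [A → . ) n], [A → . P D D], [A → . P], [A → P D . D], [D → . A ) A], [D → . P], [D → . n )], [P → . ) n], [P → . A A y] }  — shift
  I8: { [A → P D D .] }  — reduce
  I9: { [A → ) . n], [A → . ) n], [A → . P D D], [A → . P], [D → A ) . A], [P → ) . n], [P → . ) n], [P → . A A y] }  — shift
  I10: { [A → . ) n], [A → . P D D], [A → . P], [P → . ) n], [P → . A A y], [P → A . A y], [P → A A . y] }  — shift
  I11: { [A → . ) n], [A → . P D D], [A → . P], [A → P . D D], [A → P .], [D → . A ) A], [D → . P], [D → . n )], [P → . ) n], [P → . A A y] }  — shift, reduce
  I12: { [P → A A y .] }  — reduce
  I13: { [A → . ) n], [A → . P D D], [A → . P], [D → A ) A .], [P → . ) n], [P → . A A y], [P → A . A y] }  — shift, reduce
  I14: { [A → ) n .], [P → ) n .] }  — 2 reduces

Conflict in state I4:
  Shift-reduce conflict between [A → P .] and [A → . ) n]
So the grammar is NOT LR(0).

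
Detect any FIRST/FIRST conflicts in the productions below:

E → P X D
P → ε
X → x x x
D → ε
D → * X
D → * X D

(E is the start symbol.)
Productions for D:
  D → ε: FIRST = { ε }
  D → * X: FIRST = { '*' }
  D → * X D: FIRST = { '*' }
E, P, X have only one production, so no FIRST/FIRST conflict is possible there.

Conflict for D: D → * X and D → * X D
  Overlap: { '*' }

Answer: Yes. D → '*' X / D → '*' X D on { '*' }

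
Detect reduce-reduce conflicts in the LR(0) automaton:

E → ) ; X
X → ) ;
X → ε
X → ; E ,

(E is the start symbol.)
A reduce-reduce conflict occurs when an LR(0) state has two complete items [A → α .] and [B → β .] — both call for a reduction, and with no lookahead the parser cannot choose between them.

Augment with E' → E and build the canonical LR(0) collection (I0 = CLOSURE({[E' → . E]}), then GOTO on every symbol after a dot until no new states appear). It has 10 states:
  I0: { [E → . ) ; X], [E' → . E] }  — shift
  I1: { [E → ) . ; X] }  — shift
  I2: { [E' → E .] }  — accept
  I3: { [E → ) ; . X], [X → . ) ;], [X → . ; E ,], [X → .] }  — shift, reduce
  I4: { [X → ) . ;] }  — shift
  I5: { [E → . ) ; X], [X → ; . E ,] }  — shift
  I6: { [E → ) ; X .] }  — reduce
  I7: { [X → ; E . ,] }  — shift
  I8: { [X → ; E , .] }  — reduce
  I9: { [X → ) ; .] }  — reduce

No state contains more than one complete item.

Answer: No reduce-reduce conflicts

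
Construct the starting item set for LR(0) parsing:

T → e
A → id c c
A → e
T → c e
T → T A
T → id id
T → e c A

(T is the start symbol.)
{ [T → . T A], [T → . c e], [T → . e c A], [T → . e], [T → . id id], [T' → . T] }

First, augment the grammar with T' → T
I₀ = CLOSURE({ [T' → . T] }):
  [T' → . T] has the dot before T: add [T → . e], [T → . c e], [T → . T A], [T → . id id], [T → . e c A]
No further items can be added.

I₀ = { [T → . T A], [T → . c e], [T → . e c A], [T → . e], [T → . id id], [T' → . T] }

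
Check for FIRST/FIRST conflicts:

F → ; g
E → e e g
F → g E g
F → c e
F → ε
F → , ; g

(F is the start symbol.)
A FIRST/FIRST conflict occurs when two productions N → α and N → β for the same non-terminal have FIRST(α) ∩ FIRST(β) ≠ ∅ (with ε ∈ FIRST of a nullable right-hand side, so two nullable alternatives also conflict).

Productions for F:
  F → ; g: FIRST = { ';' }
  F → g E g: FIRST = { 'g' }
  F → c e: FIRST = { 'c' }
  F → ε: FIRST = { ε }
  F → , ; g: FIRST = { ',' }
E has only one production, so no FIRST/FIRST conflict is possible there.

All alternatives of each non-terminal have pairwise disjoint FIRST sets.

Answer: No FIRST/FIRST conflicts.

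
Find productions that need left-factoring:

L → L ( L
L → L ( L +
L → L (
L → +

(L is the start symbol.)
Left-factoring is needed when two productions for the same non-terminal
share a common prefix on the right-hand side.

Productions for L:
  L → L ( L
  L → L ( L +
  L → L (
  L → +

Found common prefix 'L (' in productions for L

Answer: Yes, L has productions with common prefix 'L ('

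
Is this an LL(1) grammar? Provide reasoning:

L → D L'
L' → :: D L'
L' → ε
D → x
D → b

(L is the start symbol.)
Yes, the grammar is LL(1).

A grammar is LL(1) if for each non-terminal N with multiple productions, the predict sets of those productions are pairwise disjoint, where PREDICT(N → α) = (FIRST(α) \ {ε}) ∪ (FOLLOW(N) if α ⇒* ε).

Relevant sets:
  FOLLOW(L') = { $ }

For L':
  PREDICT(L' → :: D L') = { '::' }
  PREDICT(L' → ε) = { $ }
For D:
  PREDICT(D → x) = { 'x' }
  PREDICT(D → b) = { 'b' }
L has a single production, so nothing to check there.

All predict sets are disjoint. The grammar IS LL(1).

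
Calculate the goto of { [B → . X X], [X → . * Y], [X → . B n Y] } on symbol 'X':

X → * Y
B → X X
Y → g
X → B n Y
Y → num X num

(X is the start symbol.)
GOTO(I, 'X') = CLOSURE({ [A → αX.β] : [A → α.Xβ] ∈ I, X = 'X' })

Items with dot before 'X', with the dot advanced:
  [B → . X X] → [B → X . X]
Closure of the advanced items:
  [B → X . X] has the dot before X: add [X → . * Y], [X → . B n Y]
  [X → . B n Y] has the dot before B: add [B → . X X]

GOTO = { [B → . X X], [B → X . X], [X → . * Y], [X → . B n Y] }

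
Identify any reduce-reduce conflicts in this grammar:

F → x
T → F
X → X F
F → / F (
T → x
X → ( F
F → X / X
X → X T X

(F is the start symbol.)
Augment with F' → F and build the canonical LR(0) collection (I0 = CLOSURE({[F' → . F]}), then GOTO on every symbol after a dot until no new states appear). It has 15 states:
  I0: { [F → . / F (], [F → . X / X], [F → . x], [F' → . F], [X → . ( F], [X → . X F], [X → . X T X] }  — shift
  I1: { [F → . / F (], [F → . X / X], [F → . x], [X → ( . F], [X → . ( F], [X → . X F], [X → . X T X] }  — shift
  I2: { [F → . / F (], [F → . X / X], [F → . x], [F → / . F (], [X → . ( F], [X → . X F], [X → . X T X] }  — shift
  I3: { [F' → F .] }  — accept
  I4: { [F → . / F (], [F → . X / X], [F → . x], [F → X . / X], [T → . F], [T → . x], [X → . ( F], [X → . X F], [X → . X T X], [X → X . F], [X → X . T X] }  — shift
  I5: { [F → x .] }  — reduce
  I6: { [F → . / F (], [F → . X / X], [F → . x], [F → / . F (], [F → X / . X], [X → . ( F], [X → . X F], [X → . X T X] }  — shift
  I7: { [T → F .], [X → X F .] }  — 2 reduces
  I8: { [X → . ( F], [X → . X F], [X → . X T X], [X → X T . X] }  — shift
  I9: { [F → x .], [T → x .] }  — 2 reduces
  I10: { [F → . / F (], [F → . X / X], [F → . x], [T → . F], [T → . x], [X → . ( F], [X → . X F], [X → . X T X], [X → X . F], [X → X . T X], [X → X T X .] }  — shift, reduce
  I11: { [F → / F . (] }  — shift
  I12: { [F → . / F (], [F → . X / X], [F → . x], [F → X . / X], [F → X / X .], [T → . F], [T → . x], [X → . ( F], [X → . X F], [X → . X T X], [X → X . F], [X → X . T X] }  — shift, reduce
  I13: { [F → / F ( .] }  — reduce
  I14: { [X → ( F .] }  — reduce

I7 contains complete items [T → F .], [X → X F .] — reduce-reduce conflict.
I9 contains complete items [F → x .], [T → x .] — reduce-reduce conflict.

Answer: Yes — I7: [T → F .] vs [X → X F .]; I9: [F → x .] vs [T → x .]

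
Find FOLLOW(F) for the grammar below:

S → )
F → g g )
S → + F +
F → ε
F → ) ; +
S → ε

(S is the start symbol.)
{ '+' }

To compute FOLLOW(F), find every occurrence of F on a right-hand side N → α F β: add FIRST(β) \ {ε}, and if β is empty or nullable also add FOLLOW(N). Iterate to a fixed point.

In S → + F +: F is followed by '+', add FIRST('+') \ {ε} = { '+' }

Taking the union: FOLLOW(F) = { '+' }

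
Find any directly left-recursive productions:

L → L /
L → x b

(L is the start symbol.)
Direct left recursion occurs when N → N α for some non-terminal N (the right-hand side begins with the left-hand side itself).

L → L /: LEFT RECURSIVE (starts with L)
L → x b: starts with x

The grammar has direct left recursion on: L.

Answer: Yes, L is left-recursive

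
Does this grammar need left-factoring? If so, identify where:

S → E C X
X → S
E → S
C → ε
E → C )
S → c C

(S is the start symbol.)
No, left-factoring is not needed

Left-factoring is needed when two productions for the same non-terminal
share a common prefix on the right-hand side.

Productions for S:
  S → E C X
  S → c C
Productions for E:
  E → S
  E → C )

No common prefixes found.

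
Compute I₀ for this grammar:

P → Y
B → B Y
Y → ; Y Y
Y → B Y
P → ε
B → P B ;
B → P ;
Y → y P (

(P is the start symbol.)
{ [B → . B Y], [B → . P ;], [B → . P B ;], [P → . Y], [P → .], [P' → . P], [Y → . ; Y Y], [Y → . B Y], [Y → . y P (] }

First, augment the grammar with P' → P
I₀ = CLOSURE({ [P' → . P] }):
  [P' → . P] has the dot before P: add [P → . Y], [P → .]
  [P → . Y] has the dot before Y: add [Y → . ; Y Y], [Y → . B Y], [Y → . y P (]
  [Y → . B Y] has the dot before B: add [B → . B Y], [B → . P B ;], [B → . P ;]
No further items can be added.

I₀ = { [B → . B Y], [B → . P ;], [B → . P B ;], [P → . Y], [P → .], [P' → . P], [Y → . ; Y Y], [Y → . B Y], [Y → . y P (] }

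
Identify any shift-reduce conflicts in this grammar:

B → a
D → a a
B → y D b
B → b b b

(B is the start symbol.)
No shift-reduce conflicts

A shift-reduce conflict occurs when an LR(0) state has both:
  - a complete (reduce) item [A → α .] (dot at the end), and
  - a shift item [B → β . c γ] (dot before a terminal).

Augment with B' → B and build the canonical LR(0) collection (I0 = CLOSURE({[B' → . B]}), then GOTO on every symbol after a dot until no new states appear). It has 11 states:
  I0: { [B → . a], [B → . b b b], [B → . y D b], [B' → . B] }  — shift
  I1: { [B' → B .] }  — accept
  I2: { [B → a .] }  — reduce
  I3: { [B → b . b b] }  — shift
  I4: { [B → y . D b], [D → . a a] }  — shift
  I5: { [B → y D . b] }  — shift
  I6: { [D → a . a] }  — shift
  I7: { [D → a a .] }  — reduce
  I8: { [B → y D b .] }  — reduce
  I9: { [B → b b . b] }  — shift
  I10: { [B → b b b .] }  — reduce

No state contains both a complete item and a shift item.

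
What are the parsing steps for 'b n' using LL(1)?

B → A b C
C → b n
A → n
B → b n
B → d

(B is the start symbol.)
LL(1) parsing maintains a stack (initially the start symbol over $) and the input. At each step: if the stack top is a terminal, match it against the current input token; if it is a non-terminal N, replace it with the RHS of M[N, lookahead] (the unique production whose predict set contains the lookahead).

Stack is shown with the top on the left.

Stack  Input  Action
--------------------
B $    b n $  output B → b n
b n $  b n $  match 'b'
n $    n $    match 'n'
$      $      accept

The string is accepted.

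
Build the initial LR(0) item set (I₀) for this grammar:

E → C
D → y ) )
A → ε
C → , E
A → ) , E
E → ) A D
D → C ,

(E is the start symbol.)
{ [C → . , E], [E → . ) A D], [E → . C], [E' → . E] }

First, augment the grammar with E' → E
I₀ = CLOSURE({ [E' → . E] }):
  [E' → . E] has the dot before E: add [E → . C], [E → . ) A D]
  [E → . C] has the dot before C: add [C → . , E]
No further items can be added.

I₀ = { [C → . , E], [E → . ) A D], [E → . C], [E' → . E] }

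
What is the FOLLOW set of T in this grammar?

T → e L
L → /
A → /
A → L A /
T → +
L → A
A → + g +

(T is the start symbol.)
To compute FOLLOW(T), find every occurrence of T on a right-hand side N → α T β: add FIRST(β) \ {ε}, and if β is empty or nullable also add FOLLOW(N). Iterate to a fixed point.

T is the start symbol, so $ ∈ FOLLOW(T).
T does not occur on any right-hand side.

Taking the union: FOLLOW(T) = { $ }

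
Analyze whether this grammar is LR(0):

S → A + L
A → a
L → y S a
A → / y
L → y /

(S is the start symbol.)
No. Shift-reduce conflict between [L → y / .] and [A → / . y]

A grammar is LR(0) if no state in the canonical LR(0) collection has:
  - both a shift item (dot before a terminal) and a complete item (shift-reduce conflict), or
  - two or more complete items (reduce-reduce conflict; the accept item [S' → S .] counts as a complete item here).

Augment with S' → S and build the canonical LR(0) collection (I0 = CLOSURE({[S' → . S]}), then GOTO on every symbol after a dot until no new states appear). It has 12 states:
  I0: { [A → . / y], [A → . a], [S → . A + L], [S' → . S] }  — shift
  I1: { [A → / . y] }  — shift
  I2: { [S → A . + L] }  — shift
  I3: { [S' → S .] }  — accept
  I4: { [A → a .] }  — reduce
  I5: { [L → . y /], [L → . y S a], [S → A + . L] }  — shift
  I6: { [S → A + L .] }  — reduce
  I7: { [A → . / y], [A → . a], [L → y . /], [L → y . S a], [S → . A + L] }  — shift
  I8: { [A → / . y], [L → y / .] }  — shift, reduce
  I9: { [L → y S . a] }  — shift
  I10: { [L → y S a .] }  — reduce
  I11: { [A → / y .] }  — reduce

Conflict in state I8:
  Shift-reduce conflict between [L → y / .] and [A → / . y]
So the grammar is NOT LR(0).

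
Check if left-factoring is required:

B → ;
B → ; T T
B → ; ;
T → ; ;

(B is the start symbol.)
Left-factoring is needed when two productions for the same non-terminal
share a common prefix on the right-hand side.

Productions for B:
  B → ;
  B → ; T T
  B → ; ;

Found common prefix ';' in productions for B

Answer: Yes, B has productions with common prefix ';'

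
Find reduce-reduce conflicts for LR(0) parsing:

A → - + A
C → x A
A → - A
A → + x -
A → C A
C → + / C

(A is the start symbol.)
Augment with A' → A and build the canonical LR(0) collection (I0 = CLOSURE({[A' → . A]}), then GOTO on every symbol after a dot until no new states appear). It has 18 states:
  I0: { [A → . + x -], [A → . - + A], [A → . - A], [A → . C A], [A' → . A], [C → . + / C], [C → . x A] }  — shift
  I1: { [A → + . x -], [C → + . / C] }  — shift
  I2: { [A → - . + A], [A → - . A], [A → . + x -], [A → . - + A], [A → . - A], [A → . C A], [C → . + / C], [C → . x A] }  — shift
  I3: { [A' → A .] }  — accept
  I4: { [A → . + x -], [A → . - + A], [A → . - A], [A → . C A], [A → C . A], [C → . + / C], [C → . x A] }  — shift
  I5: { [A → . + x -], [A → . - + A], [A → . - A], [A → . C A], [C → . + / C], [C → . x A], [C → x . A] }  — shift
  I6: { [C → x A .] }  — reduce
  I7: { [A → C A .] }  — reduce
  I8: { [A → + . x -], [A → - + . A], [A → . + x -], [A → . - + A], [A → . - A], [A → . C A], [C → + . / C], [C → . + / C], [C → . x A] }  — shift
  I9: { [A → - A .] }  — reduce
  I10: { [C → + / . C], [C → . + / C], [C → . x A] }  — shift
  I11: { [A → - + A .] }  — reduce
  I12: { [A → + x . -], [A → . + x -], [A → . - + A], [A → . - A], [A → . C A], [C → . + / C], [C → . x A], [C → x . A] }  — shift
  I13: { [A → + x - .], [A → - . + A], [A → - . A], [A → . + x -], [A → . - + A], [A → . - A], [A → . C A], [C → . + / C], [C → . x A] }  — shift, reduce
  I14: { [C → + . / C] }  — shift
  I15: { [C → + / C .] }  — reduce
  I16: { [A → + x . -] }  — shift
  I17: { [A → + x - .] }  — reduce

No state contains more than one complete item.

Answer: No reduce-reduce conflicts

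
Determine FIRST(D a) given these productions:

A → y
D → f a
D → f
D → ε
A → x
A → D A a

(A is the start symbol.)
FIRST sets of the non-terminals involved (from the grammar, by fixed-point iteration):
  FIRST(D) = { 'f', ε }

To compute FIRST(D a), process the symbols left to right:
Symbol D is a non-terminal. Add FIRST(D) \ {ε} = { 'f' }
D is nullable (ε ∈ FIRST(D)), continue to the next symbol.
Symbol a is a terminal. Add 'a' and stop.
FIRST(D a) = { 'a', 'f' }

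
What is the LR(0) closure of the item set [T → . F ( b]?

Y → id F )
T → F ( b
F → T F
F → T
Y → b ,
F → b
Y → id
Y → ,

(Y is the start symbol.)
To compute CLOSURE, for each item [A → α.Bβ] where B is a non-terminal, add [B → .γ] for all productions B → γ; repeat for the newly added items until nothing changes.

Start with: [T → . F ( b]
  [T → . F ( b] has the dot before F: add [F → . T F], [F → . T], [F → . b]
  [F → . T F] has the dot before T: all T-items already present
No further items can be added.

CLOSURE = { [F → . T F], [F → . T], [F → . b], [T → . F ( b] }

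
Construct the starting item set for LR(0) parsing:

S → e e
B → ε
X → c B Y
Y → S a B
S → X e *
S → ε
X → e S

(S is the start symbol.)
First, augment the grammar with S' → S
I₀ = CLOSURE({ [S' → . S] }):
  [S' → . S] has the dot before S: add [S → . e e], [S → . X e *], [S → .]
  [S → . X e *] has the dot before X: add [X → . c B Y], [X → . e S]
No further items can be added.

I₀ = { [S → . X e *], [S → . e e], [S → .], [S' → . S], [X → . c B Y], [X → . e S] }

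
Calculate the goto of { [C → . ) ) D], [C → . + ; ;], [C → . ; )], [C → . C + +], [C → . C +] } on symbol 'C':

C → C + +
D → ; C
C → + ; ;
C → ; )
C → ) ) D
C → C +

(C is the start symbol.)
{ [C → C . + +], [C → C . +] }

GOTO(I, 'C') = CLOSURE({ [A → αX.β] : [A → α.Xβ] ∈ I, X = 'C' })

Items with dot before 'C', with the dot advanced:
  [C → . C +] → [C → C . +]
  [C → . C + +] → [C → C . + +]
Closure adds nothing (no advanced item has the dot before a non-terminal).

GOTO = { [C → C . + +], [C → C . +] }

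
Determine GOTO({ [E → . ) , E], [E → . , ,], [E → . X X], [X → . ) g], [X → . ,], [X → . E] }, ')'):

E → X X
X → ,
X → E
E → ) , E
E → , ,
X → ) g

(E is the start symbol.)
{ [E → ) . , E], [X → ) . g] }

GOTO(I, ')') = CLOSURE({ [A → αX.β] : [A → α.Xβ] ∈ I, X = ')' })

Items with dot before ')', with the dot advanced:
  [E → . ) , E] → [E → ) . , E]
  [X → . ) g] → [X → ) . g]
Closure adds nothing (no advanced item has the dot before a non-terminal).

GOTO = { [E → ) . , E], [X → ) . g] }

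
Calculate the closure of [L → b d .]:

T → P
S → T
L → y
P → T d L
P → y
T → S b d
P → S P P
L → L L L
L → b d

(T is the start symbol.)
To compute CLOSURE, for each item [A → α.Bβ] where B is a non-terminal, add [B → .γ] for all productions B → γ; repeat for the newly added items until nothing changes.

Start with: [L → b d .]
The dot is at the end, so nothing is added.

CLOSURE = { [L → b d .] }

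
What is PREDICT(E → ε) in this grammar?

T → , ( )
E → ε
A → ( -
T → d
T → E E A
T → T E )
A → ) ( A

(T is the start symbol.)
{ '(', ')' }

PREDICT(E → ε) = (FIRST(RHS) \ {ε}) ∪ (FOLLOW(E) if ε ∈ FIRST(RHS), i.e. RHS ⇒* ε)
The right-hand side is ε (FIRST(ε) = { ε }), so the predict set is FOLLOW(E) = { '(', ')' }
PREDICT(E → ε) = { '(', ')' }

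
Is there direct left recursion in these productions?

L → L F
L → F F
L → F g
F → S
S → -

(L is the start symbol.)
Direct left recursion occurs when N → N α for some non-terminal N (the right-hand side begins with the left-hand side itself).

L → L F: LEFT RECURSIVE (starts with L)
L → F F: starts with F
L → F g: starts with F
F → S: starts with S
S → -: starts with '-'

The grammar has direct left recursion on: L.

Answer: Yes, L is left-recursive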